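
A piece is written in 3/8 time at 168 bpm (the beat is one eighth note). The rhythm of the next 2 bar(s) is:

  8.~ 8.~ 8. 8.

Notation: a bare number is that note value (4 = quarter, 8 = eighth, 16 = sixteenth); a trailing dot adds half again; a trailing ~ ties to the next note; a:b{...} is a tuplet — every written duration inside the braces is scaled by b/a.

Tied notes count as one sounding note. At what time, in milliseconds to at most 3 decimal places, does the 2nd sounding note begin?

note 2 onset = 9/2b = 1607.143ms

1. 0.0ms @ 0 + 1607.143ms (9/2)
2. 1607.143ms @ 9/2 + 535.714ms (3/2)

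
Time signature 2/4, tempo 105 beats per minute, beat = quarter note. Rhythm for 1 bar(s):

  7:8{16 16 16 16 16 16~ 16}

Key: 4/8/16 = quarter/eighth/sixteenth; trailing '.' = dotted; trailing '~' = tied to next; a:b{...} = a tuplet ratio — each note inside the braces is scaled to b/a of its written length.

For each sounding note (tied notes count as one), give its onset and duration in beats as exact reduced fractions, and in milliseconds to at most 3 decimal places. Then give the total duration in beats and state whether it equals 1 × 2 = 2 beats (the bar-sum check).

1) 0.0ms=0b +163.265ms=2/7b
2) 163.265ms=2/7b +163.265ms=2/7b
3) 326.531ms=4/7b +163.265ms=2/7b
4) 489.796ms=6/7b +163.265ms=2/7b
5) 653.061ms=8/7b +163.265ms=2/7b
6) 816.327ms=10/7b +326.531ms=4/7b
Σ=2b of 2 (105bpm 2/4) — PASS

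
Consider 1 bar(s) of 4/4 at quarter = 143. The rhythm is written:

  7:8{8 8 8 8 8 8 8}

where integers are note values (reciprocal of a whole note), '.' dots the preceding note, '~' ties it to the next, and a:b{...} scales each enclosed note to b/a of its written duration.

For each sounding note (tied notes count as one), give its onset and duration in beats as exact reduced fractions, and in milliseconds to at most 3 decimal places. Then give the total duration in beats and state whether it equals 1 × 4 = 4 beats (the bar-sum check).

1) 0.0ms=0b +239.76ms=4/7b
2) 239.76ms=4/7b +239.76ms=4/7b
3) 479.52ms=8/7b +239.76ms=4/7b
4) 719.281ms=12/7b +239.76ms=4/7b
5) 959.041ms=16/7b +239.76ms=4/7b
6) 1198.801ms=20/7b +239.76ms=4/7b
7) 1438.561ms=24/7b +239.76ms=4/7b
Σ=4b of 4 (143bpm 4/4) — PASS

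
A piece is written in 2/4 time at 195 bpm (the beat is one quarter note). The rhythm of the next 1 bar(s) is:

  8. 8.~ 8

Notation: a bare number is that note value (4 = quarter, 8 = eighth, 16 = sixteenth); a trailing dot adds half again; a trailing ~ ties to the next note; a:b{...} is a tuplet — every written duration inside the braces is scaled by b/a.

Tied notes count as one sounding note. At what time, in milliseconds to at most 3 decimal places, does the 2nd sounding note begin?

1. 0.0ms @ 0 + 230.769ms (3/4)
2. 230.769ms @ 3/4 + 384.615ms (5/4)

note 2 onset = 3/4b = 230.769ms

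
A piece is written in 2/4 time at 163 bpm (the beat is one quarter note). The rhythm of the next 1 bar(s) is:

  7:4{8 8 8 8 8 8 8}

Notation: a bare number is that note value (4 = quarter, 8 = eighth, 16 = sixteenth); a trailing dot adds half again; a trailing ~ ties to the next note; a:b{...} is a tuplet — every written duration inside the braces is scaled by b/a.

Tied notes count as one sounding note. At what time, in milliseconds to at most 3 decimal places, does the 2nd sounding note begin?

note 2 onset = 2/7b = 105.171ms

1. 0.0ms @ 0 + 105.171ms (2/7)
2. 105.171ms @ 2/7 + 105.171ms (2/7)
3. 210.342ms @ 4/7 + 105.171ms (2/7)
4. 315.513ms @ 6/7 + 105.171ms (2/7)
5. 420.684ms @ 8/7 + 105.171ms (2/7)
6. 525.855ms @ 10/7 + 105.171ms (2/7)
7. 631.025ms @ 12/7 + 105.171ms (2/7)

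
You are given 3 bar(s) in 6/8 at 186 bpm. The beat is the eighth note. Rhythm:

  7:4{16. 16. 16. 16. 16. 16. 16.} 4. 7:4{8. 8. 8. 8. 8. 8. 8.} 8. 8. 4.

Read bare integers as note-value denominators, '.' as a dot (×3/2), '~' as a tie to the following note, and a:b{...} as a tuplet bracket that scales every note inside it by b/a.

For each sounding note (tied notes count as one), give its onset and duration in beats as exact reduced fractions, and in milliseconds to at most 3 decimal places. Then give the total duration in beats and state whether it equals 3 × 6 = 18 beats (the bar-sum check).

1) 0.0ms=0b +138.249ms=3/7b
2) 138.249ms=3/7b +138.249ms=3/7b
3) 276.498ms=6/7b +138.249ms=3/7b
4) 414.747ms=9/7b +138.249ms=3/7b
5) 552.995ms=12/7b +138.249ms=3/7b
6) 691.244ms=15/7b +138.249ms=3/7b
7) 829.493ms=18/7b +138.249ms=3/7b
8) 967.742ms=3b +967.742ms=3b
9) 1935.484ms=6b +276.498ms=6/7b
10) 2211.982ms=48/7b +276.498ms=6/7b
11) 2488.479ms=54/7b +276.498ms=6/7b
12) 2764.977ms=60/7b +276.498ms=6/7b
13) 3041.475ms=66/7b +276.498ms=6/7b
14) 3317.972ms=72/7b +276.498ms=6/7b
15) 3594.47ms=78/7b +276.498ms=6/7b
16) 3870.968ms=12b +483.871ms=3/2b
17) 4354.839ms=27/2b +483.871ms=3/2b
18) 4838.71ms=15b +967.742ms=3b
Σ=18b of 18 (186bpm 6/8) — PASS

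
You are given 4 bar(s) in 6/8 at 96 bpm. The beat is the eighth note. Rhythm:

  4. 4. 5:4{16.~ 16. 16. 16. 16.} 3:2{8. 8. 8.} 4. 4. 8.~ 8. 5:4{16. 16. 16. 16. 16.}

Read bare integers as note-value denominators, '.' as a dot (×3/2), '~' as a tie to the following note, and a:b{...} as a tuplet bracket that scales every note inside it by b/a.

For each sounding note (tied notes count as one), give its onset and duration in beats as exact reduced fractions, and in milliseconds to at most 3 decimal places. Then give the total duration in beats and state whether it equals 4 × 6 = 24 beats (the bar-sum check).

1) 0.0ms=0b +1875.0ms=3b
2) 1875.0ms=3b +1875.0ms=3b
3) 3750.0ms=6b +750.0ms=6/5b
4) 4500.0ms=36/5b +375.0ms=3/5b
5) 4875.0ms=39/5b +375.0ms=3/5b
6) 5250.0ms=42/5b +375.0ms=3/5b
7) 5625.0ms=9b +625.0ms=1b
8) 6250.0ms=10b +625.0ms=1b
9) 6875.0ms=11b +625.0ms=1b
10) 7500.0ms=12b +1875.0ms=3b
11) 9375.0ms=15b +1875.0ms=3b
12) 11250.0ms=18b +1875.0ms=3b
13) 13125.0ms=21b +375.0ms=3/5b
14) 13500.0ms=108/5b +375.0ms=3/5b
15) 13875.0ms=111/5b +375.0ms=3/5b
16) 14250.0ms=114/5b +375.0ms=3/5b
17) 14625.0ms=117/5b +375.0ms=3/5b
Σ=24b of 24 (96bpm 6/8) — PASS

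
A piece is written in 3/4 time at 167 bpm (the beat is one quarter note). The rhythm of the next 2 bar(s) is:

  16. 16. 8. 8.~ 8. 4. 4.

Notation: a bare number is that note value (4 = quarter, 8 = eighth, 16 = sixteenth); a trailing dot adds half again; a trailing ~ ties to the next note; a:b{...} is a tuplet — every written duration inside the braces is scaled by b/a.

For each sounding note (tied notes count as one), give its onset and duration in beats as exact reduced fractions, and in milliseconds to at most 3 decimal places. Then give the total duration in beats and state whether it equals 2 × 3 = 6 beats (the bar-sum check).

1) 0.0ms=0b +134.731ms=3/8b
2) 134.731ms=3/8b +134.731ms=3/8b
3) 269.461ms=3/4b +269.461ms=3/4b
4) 538.922ms=3/2b +538.922ms=3/2b
5) 1077.844ms=3b +538.922ms=3/2b
6) 1616.766ms=9/2b +538.922ms=3/2b
Σ=6b of 6 (167bpm 3/4) — PASS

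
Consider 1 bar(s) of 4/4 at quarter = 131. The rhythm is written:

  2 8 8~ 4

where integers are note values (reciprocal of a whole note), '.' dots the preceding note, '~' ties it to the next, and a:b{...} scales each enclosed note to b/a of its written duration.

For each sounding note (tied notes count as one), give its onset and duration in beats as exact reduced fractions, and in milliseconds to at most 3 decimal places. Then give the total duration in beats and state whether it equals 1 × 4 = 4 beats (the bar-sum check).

1) 0.0ms=0b +916.031ms=2b
2) 916.031ms=2b +229.008ms=1/2b
3) 1145.038ms=5/2b +687.023ms=3/2b
Σ=4b of 4 (131bpm 4/4) — PASS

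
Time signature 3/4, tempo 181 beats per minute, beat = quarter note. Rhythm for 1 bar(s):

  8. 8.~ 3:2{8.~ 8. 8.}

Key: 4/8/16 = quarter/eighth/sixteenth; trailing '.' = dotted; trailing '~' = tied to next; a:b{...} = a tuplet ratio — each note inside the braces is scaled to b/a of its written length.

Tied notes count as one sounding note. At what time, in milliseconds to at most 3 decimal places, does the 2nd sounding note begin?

1. 0.0ms @ 0 + 248.619ms (3/4)
2. 248.619ms @ 3/4 + 580.11ms (7/4)
3. 828.729ms @ 5/2 + 165.746ms (1/2)

note 2 onset = 3/4b = 248.619ms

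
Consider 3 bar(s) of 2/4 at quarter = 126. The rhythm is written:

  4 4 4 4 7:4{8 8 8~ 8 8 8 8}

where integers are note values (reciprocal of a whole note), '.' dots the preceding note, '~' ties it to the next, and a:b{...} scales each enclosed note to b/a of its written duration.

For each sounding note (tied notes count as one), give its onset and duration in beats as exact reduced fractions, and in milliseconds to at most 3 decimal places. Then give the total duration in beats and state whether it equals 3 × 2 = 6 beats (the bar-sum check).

1) 0.0ms=0b +476.19ms=1b
2) 476.19ms=1b +476.19ms=1b
3) 952.381ms=2b +476.19ms=1b
4) 1428.571ms=3b +476.19ms=1b
5) 1904.762ms=4b +136.054ms=2/7b
6) 2040.816ms=30/7b +136.054ms=2/7b
7) 2176.871ms=32/7b +272.109ms=4/7b
8) 2448.98ms=36/7b +136.054ms=2/7b
9) 2585.034ms=38/7b +136.054ms=2/7b
10) 2721.088ms=40/7b +136.054ms=2/7b
Σ=6b of 6 (126bpm 2/4) — PASS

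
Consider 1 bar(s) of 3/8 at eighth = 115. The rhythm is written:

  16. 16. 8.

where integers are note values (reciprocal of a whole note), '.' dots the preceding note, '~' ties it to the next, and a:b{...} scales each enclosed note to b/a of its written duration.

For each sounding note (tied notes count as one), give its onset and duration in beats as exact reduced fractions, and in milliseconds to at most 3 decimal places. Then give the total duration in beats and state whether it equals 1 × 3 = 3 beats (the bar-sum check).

1) 0.0ms=0b +391.304ms=3/4b
2) 391.304ms=3/4b +391.304ms=3/4b
3) 782.609ms=3/2b +782.609ms=3/2b
Σ=3b of 3 (115bpm 3/8) — PASS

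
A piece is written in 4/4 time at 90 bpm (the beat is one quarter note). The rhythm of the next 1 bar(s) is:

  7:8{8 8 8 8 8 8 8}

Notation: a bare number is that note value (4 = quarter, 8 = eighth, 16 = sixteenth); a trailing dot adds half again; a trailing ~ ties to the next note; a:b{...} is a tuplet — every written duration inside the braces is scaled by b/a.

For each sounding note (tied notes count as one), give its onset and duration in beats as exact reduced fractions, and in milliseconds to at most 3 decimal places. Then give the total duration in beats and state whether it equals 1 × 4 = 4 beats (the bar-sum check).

1) 0.0ms=0b +380.952ms=4/7b
2) 380.952ms=4/7b +380.952ms=4/7b
3) 761.905ms=8/7b +380.952ms=4/7b
4) 1142.857ms=12/7b +380.952ms=4/7b
5) 1523.81ms=16/7b +380.952ms=4/7b
6) 1904.762ms=20/7b +380.952ms=4/7b
7) 2285.714ms=24/7b +380.952ms=4/7b
Σ=4b of 4 (90bpm 4/4) — PASS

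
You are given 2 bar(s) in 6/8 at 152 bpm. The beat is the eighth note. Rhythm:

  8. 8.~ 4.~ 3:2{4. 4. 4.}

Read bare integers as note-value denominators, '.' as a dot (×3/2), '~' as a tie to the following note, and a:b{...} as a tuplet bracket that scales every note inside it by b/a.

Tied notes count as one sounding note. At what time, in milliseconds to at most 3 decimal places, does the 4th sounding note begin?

1. 0.0ms @ 0 + 592.105ms (3/2)
2. 592.105ms @ 3/2 + 2565.789ms (13/2)
3. 3157.895ms @ 8 + 789.474ms (2)
4. 3947.368ms @ 10 + 789.474ms (2)

note 4 onset = 10b = 3947.368ms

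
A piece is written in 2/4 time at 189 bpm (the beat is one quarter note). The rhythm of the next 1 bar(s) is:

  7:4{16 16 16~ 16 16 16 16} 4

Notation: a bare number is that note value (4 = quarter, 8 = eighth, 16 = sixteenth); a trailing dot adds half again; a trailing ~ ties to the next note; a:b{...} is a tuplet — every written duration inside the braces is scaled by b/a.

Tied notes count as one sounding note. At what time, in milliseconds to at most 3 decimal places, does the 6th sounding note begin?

note 6 onset = 6/7b = 272.109ms

1. 0.0ms @ 0 + 45.351ms (1/7)
2. 45.351ms @ 1/7 + 45.351ms (1/7)
3. 90.703ms @ 2/7 + 90.703ms (2/7)
4. 181.406ms @ 4/7 + 45.351ms (1/7)
5. 226.757ms @ 5/7 + 45.351ms (1/7)
6. 272.109ms @ 6/7 + 45.351ms (1/7)
7. 317.46ms @ 1 + 317.46ms (1)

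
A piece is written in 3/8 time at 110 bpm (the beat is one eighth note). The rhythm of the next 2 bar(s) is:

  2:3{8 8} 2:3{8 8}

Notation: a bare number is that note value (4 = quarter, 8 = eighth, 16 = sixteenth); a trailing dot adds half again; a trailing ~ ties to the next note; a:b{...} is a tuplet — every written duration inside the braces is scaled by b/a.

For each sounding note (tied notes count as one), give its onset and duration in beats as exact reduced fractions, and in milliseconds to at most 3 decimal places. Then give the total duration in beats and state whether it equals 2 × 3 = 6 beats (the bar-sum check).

1) 0.0ms=0b +818.182ms=3/2b
2) 818.182ms=3/2b +818.182ms=3/2b
3) 1636.364ms=3b +818.182ms=3/2b
4) 2454.545ms=9/2b +818.182ms=3/2b
Σ=6b of 6 (110bpm 3/8) — PASS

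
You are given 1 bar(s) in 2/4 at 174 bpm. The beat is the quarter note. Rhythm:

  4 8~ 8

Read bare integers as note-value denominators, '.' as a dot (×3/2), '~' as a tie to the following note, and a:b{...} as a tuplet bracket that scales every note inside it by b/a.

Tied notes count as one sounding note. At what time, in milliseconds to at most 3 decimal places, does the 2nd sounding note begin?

note 2 onset = 1b = 344.828ms

1. 0.0ms @ 0 + 344.828ms (1)
2. 344.828ms @ 1 + 344.828ms (1)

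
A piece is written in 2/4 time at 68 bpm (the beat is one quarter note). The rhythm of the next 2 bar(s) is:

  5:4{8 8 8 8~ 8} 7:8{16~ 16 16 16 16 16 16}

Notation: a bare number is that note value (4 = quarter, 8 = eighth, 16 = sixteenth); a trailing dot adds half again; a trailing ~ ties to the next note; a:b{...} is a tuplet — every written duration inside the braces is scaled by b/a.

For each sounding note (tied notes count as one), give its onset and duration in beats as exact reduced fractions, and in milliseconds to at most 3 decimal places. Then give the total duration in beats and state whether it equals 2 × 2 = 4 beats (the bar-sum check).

1) 0.0ms=0b +352.941ms=2/5b
2) 352.941ms=2/5b +352.941ms=2/5b
3) 705.882ms=4/5b +352.941ms=2/5b
4) 1058.824ms=6/5b +705.882ms=4/5b
5) 1764.706ms=2b +504.202ms=4/7b
6) 2268.908ms=18/7b +252.101ms=2/7b
7) 2521.008ms=20/7b +252.101ms=2/7b
8) 2773.109ms=22/7b +252.101ms=2/7b
9) 3025.21ms=24/7b +252.101ms=2/7b
10) 3277.311ms=26/7b +252.101ms=2/7b
Σ=4b of 4 (68bpm 2/4) — PASS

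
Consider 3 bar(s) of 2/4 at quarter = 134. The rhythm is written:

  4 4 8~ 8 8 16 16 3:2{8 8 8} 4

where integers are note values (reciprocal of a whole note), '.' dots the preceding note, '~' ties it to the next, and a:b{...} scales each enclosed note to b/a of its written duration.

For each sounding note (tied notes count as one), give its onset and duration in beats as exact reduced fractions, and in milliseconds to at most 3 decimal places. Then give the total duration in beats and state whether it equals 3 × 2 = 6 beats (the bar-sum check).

1) 0.0ms=0b +447.761ms=1b
2) 447.761ms=1b +447.761ms=1b
3) 895.522ms=2b +447.761ms=1b
4) 1343.284ms=3b +223.881ms=1/2b
5) 1567.164ms=7/2b +111.94ms=1/4b
6) 1679.104ms=15/4b +111.94ms=1/4b
7) 1791.045ms=4b +149.254ms=1/3b
8) 1940.299ms=13/3b +149.254ms=1/3b
9) 2089.552ms=14/3b +149.254ms=1/3b
10) 2238.806ms=5b +447.761ms=1b
Σ=6b of 6 (134bpm 2/4) — PASS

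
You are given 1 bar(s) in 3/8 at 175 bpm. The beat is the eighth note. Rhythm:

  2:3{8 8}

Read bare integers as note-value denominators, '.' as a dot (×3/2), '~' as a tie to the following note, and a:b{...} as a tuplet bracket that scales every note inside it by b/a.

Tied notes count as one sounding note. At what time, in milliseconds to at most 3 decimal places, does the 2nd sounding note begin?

note 2 onset = 3/2b = 514.286ms

1. 0.0ms @ 0 + 514.286ms (3/2)
2. 514.286ms @ 3/2 + 514.286ms (3/2)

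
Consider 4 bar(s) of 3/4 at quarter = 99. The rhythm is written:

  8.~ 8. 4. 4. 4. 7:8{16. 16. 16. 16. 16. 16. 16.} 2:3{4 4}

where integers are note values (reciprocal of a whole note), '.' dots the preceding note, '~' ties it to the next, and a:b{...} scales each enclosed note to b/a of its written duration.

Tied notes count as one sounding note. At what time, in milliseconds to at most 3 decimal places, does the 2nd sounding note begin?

1. 0.0ms @ 0 + 909.091ms (3/2)
2. 909.091ms @ 3/2 + 909.091ms (3/2)
3. 1818.182ms @ 3 + 909.091ms (3/2)
4. 2727.273ms @ 9/2 + 909.091ms (3/2)
5. 3636.364ms @ 6 + 259.74ms (3/7)
6. 3896.104ms @ 45/7 + 259.74ms (3/7)
7. 4155.844ms @ 48/7 + 259.74ms (3/7)
8. 4415.584ms @ 51/7 + 259.74ms (3/7)
9. 4675.325ms @ 54/7 + 259.74ms (3/7)
10. 4935.065ms @ 57/7 + 259.74ms (3/7)
11. 5194.805ms @ 60/7 + 259.74ms (3/7)
12. 5454.545ms @ 9 + 909.091ms (3/2)
13. 6363.636ms @ 21/2 + 909.091ms (3/2)

note 2 onset = 3/2b = 909.091ms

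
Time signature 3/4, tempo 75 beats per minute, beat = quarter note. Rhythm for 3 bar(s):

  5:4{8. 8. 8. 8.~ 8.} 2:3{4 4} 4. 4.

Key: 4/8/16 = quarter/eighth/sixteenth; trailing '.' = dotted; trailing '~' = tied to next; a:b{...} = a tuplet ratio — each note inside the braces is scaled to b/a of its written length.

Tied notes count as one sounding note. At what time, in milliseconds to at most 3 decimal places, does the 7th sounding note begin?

note 7 onset = 6b = 4800.0ms

1. 0.0ms @ 0 + 480.0ms (3/5)
2. 480.0ms @ 3/5 + 480.0ms (3/5)
3. 960.0ms @ 6/5 + 480.0ms (3/5)
4. 1440.0ms @ 9/5 + 960.0ms (6/5)
5. 2400.0ms @ 3 + 1200.0ms (3/2)
6. 3600.0ms @ 9/2 + 1200.0ms (3/2)
7. 4800.0ms @ 6 + 1200.0ms (3/2)
8. 6000.0ms @ 15/2 + 1200.0ms (3/2)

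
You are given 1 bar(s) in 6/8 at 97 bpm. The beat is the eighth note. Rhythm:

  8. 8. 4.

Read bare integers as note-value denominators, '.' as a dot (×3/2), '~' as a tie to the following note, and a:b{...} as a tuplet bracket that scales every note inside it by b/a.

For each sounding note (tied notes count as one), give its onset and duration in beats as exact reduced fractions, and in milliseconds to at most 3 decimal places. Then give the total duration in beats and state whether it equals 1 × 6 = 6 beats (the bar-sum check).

1) 0.0ms=0b +927.835ms=3/2b
2) 927.835ms=3/2b +927.835ms=3/2b
3) 1855.67ms=3b +1855.67ms=3b
Σ=6b of 6 (97bpm 6/8) — PASS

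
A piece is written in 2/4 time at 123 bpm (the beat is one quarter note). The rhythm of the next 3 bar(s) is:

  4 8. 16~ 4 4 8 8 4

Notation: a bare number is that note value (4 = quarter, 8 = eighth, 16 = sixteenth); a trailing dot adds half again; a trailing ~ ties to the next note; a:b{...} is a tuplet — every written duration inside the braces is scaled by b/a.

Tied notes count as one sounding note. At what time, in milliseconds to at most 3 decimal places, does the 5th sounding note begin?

1. 0.0ms @ 0 + 487.805ms (1)
2. 487.805ms @ 1 + 365.854ms (3/4)
3. 853.659ms @ 7/4 + 609.756ms (5/4)
4. 1463.415ms @ 3 + 487.805ms (1)
5. 1951.22ms @ 4 + 243.902ms (1/2)
6. 2195.122ms @ 9/2 + 243.902ms (1/2)
7. 2439.024ms @ 5 + 487.805ms (1)

note 5 onset = 4b = 1951.22ms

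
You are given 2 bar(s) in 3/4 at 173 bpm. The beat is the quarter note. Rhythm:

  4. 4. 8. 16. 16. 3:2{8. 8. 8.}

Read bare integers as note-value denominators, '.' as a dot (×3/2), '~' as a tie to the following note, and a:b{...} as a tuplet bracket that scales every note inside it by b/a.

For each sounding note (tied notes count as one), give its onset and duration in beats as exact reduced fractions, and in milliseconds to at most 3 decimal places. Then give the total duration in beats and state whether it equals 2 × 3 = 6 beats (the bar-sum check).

1) 0.0ms=0b +520.231ms=3/2b
2) 520.231ms=3/2b +520.231ms=3/2b
3) 1040.462ms=3b +260.116ms=3/4b
4) 1300.578ms=15/4b +130.058ms=3/8b
5) 1430.636ms=33/8b +130.058ms=3/8b
6) 1560.694ms=9/2b +173.41ms=1/2b
7) 1734.104ms=5b +173.41ms=1/2b
8) 1907.514ms=11/2b +173.41ms=1/2b
Σ=6b of 6 (173bpm 3/4) — PASS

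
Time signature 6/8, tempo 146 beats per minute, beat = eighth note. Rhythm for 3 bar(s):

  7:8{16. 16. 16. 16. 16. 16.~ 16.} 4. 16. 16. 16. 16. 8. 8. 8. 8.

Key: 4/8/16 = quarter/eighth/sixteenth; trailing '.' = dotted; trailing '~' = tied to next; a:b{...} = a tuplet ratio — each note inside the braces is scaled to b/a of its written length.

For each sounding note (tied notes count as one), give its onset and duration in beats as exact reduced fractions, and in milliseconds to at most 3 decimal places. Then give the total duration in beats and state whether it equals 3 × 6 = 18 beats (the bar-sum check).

1) 0.0ms=0b +352.25ms=6/7b
2) 352.25ms=6/7b +352.25ms=6/7b
3) 704.501ms=12/7b +352.25ms=6/7b
4) 1056.751ms=18/7b +352.25ms=6/7b
5) 1409.002ms=24/7b +352.25ms=6/7b
6) 1761.252ms=30/7b +704.501ms=12/7b
7) 2465.753ms=6b +1232.877ms=3b
8) 3698.63ms=9b +308.219ms=3/4b
9) 4006.849ms=39/4b +308.219ms=3/4b
10) 4315.068ms=21/2b +308.219ms=3/4b
11) 4623.288ms=45/4b +308.219ms=3/4b
12) 4931.507ms=12b +616.438ms=3/2b
13) 5547.945ms=27/2b +616.438ms=3/2b
14) 6164.384ms=15b +616.438ms=3/2b
15) 6780.822ms=33/2b +616.438ms=3/2b
Σ=18b of 18 (146bpm 6/8) — PASS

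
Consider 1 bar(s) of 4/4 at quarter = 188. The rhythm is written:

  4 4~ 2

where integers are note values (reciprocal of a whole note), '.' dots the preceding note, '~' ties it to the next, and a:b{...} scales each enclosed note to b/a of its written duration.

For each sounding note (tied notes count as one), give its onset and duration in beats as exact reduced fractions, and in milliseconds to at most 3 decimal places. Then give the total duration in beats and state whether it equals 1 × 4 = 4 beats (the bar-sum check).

1) 0.0ms=0b +319.149ms=1b
2) 319.149ms=1b +957.447ms=3b
Σ=4b of 4 (188bpm 4/4) — PASS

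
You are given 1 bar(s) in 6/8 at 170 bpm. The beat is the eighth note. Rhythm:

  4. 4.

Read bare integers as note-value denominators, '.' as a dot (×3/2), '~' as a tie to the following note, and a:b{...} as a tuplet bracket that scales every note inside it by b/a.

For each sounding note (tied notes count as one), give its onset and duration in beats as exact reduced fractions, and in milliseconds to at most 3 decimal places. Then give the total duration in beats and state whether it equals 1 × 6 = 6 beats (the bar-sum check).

1) 0.0ms=0b +1058.824ms=3b
2) 1058.824ms=3b +1058.824ms=3b
Σ=6b of 6 (170bpm 6/8) — PASS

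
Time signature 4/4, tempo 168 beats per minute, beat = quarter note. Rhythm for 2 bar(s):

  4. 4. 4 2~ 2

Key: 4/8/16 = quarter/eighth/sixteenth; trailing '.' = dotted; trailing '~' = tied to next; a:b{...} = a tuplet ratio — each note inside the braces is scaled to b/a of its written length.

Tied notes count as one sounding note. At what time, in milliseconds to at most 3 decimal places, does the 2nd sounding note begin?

note 2 onset = 3/2b = 535.714ms

1. 0.0ms @ 0 + 535.714ms (3/2)
2. 535.714ms @ 3/2 + 535.714ms (3/2)
3. 1071.429ms @ 3 + 357.143ms (1)
4. 1428.571ms @ 4 + 1428.571ms (4)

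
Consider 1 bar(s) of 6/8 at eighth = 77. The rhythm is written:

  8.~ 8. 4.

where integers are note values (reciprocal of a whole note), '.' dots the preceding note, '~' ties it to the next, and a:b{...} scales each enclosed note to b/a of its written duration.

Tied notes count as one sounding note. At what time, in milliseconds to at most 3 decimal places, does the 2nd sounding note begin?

note 2 onset = 3b = 2337.662ms

1. 0.0ms @ 0 + 2337.662ms (3)
2. 2337.662ms @ 3 + 2337.662ms (3)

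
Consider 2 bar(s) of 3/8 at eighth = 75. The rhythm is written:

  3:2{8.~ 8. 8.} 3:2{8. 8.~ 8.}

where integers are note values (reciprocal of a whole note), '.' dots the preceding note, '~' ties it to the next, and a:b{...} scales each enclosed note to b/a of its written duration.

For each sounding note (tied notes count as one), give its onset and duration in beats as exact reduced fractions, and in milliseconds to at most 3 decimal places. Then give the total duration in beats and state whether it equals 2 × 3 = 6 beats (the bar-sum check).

1) 0.0ms=0b +1600.0ms=2b
2) 1600.0ms=2b +800.0ms=1b
3) 2400.0ms=3b +800.0ms=1b
4) 3200.0ms=4b +1600.0ms=2b
Σ=6b of 6 (75bpm 3/8) — PASS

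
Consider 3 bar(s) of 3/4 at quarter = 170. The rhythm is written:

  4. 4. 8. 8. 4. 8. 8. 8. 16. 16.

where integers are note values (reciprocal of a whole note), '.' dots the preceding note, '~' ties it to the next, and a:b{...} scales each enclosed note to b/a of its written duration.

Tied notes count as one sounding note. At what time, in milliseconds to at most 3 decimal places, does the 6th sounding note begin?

1. 0.0ms @ 0 + 529.412ms (3/2)
2. 529.412ms @ 3/2 + 529.412ms (3/2)
3. 1058.824ms @ 3 + 264.706ms (3/4)
4. 1323.529ms @ 15/4 + 264.706ms (3/4)
5. 1588.235ms @ 9/2 + 529.412ms (3/2)
6. 2117.647ms @ 6 + 264.706ms (3/4)
7. 2382.353ms @ 27/4 + 264.706ms (3/4)
8. 2647.059ms @ 15/2 + 264.706ms (3/4)
9. 2911.765ms @ 33/4 + 132.353ms (3/8)
10. 3044.118ms @ 69/8 + 132.353ms (3/8)

note 6 onset = 6b = 2117.647ms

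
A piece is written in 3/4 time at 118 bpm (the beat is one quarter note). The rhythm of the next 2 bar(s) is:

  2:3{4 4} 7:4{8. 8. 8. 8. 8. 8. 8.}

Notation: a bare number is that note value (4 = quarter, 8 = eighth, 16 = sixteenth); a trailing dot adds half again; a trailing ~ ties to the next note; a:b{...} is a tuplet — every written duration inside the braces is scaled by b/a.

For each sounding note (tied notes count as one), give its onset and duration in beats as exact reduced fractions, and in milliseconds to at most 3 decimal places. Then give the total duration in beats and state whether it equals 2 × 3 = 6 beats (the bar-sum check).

1) 0.0ms=0b +762.712ms=3/2b
2) 762.712ms=3/2b +762.712ms=3/2b
3) 1525.424ms=3b +217.918ms=3/7b
4) 1743.341ms=24/7b +217.918ms=3/7b
5) 1961.259ms=27/7b +217.918ms=3/7b
6) 2179.177ms=30/7b +217.918ms=3/7b
7) 2397.094ms=33/7b +217.918ms=3/7b
8) 2615.012ms=36/7b +217.918ms=3/7b
9) 2832.93ms=39/7b +217.918ms=3/7b
Σ=6b of 6 (118bpm 3/4) — PASS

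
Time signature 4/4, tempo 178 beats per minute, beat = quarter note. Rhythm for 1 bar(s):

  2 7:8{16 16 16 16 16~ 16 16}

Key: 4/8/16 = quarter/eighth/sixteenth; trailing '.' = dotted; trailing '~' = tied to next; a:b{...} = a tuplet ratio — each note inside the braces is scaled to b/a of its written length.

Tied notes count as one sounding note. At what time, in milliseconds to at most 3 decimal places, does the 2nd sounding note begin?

note 2 onset = 2b = 674.157ms

1. 0.0ms @ 0 + 674.157ms (2)
2. 674.157ms @ 2 + 96.308ms (2/7)
3. 770.465ms @ 16/7 + 96.308ms (2/7)
4. 866.774ms @ 18/7 + 96.308ms (2/7)
5. 963.082ms @ 20/7 + 96.308ms (2/7)
6. 1059.39ms @ 22/7 + 192.616ms (4/7)
7. 1252.006ms @ 26/7 + 96.308ms (2/7)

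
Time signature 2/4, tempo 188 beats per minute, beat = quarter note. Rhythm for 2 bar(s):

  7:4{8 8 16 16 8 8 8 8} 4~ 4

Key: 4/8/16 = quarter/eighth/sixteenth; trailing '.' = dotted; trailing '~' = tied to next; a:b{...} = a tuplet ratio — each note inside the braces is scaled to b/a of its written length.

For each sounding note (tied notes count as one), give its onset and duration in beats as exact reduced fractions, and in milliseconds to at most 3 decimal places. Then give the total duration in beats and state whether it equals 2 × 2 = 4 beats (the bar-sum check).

1) 0.0ms=0b +91.185ms=2/7b
2) 91.185ms=2/7b +91.185ms=2/7b
3) 182.371ms=4/7b +45.593ms=1/7b
4) 227.964ms=5/7b +45.593ms=1/7b
5) 273.556ms=6/7b +91.185ms=2/7b
6) 364.742ms=8/7b +91.185ms=2/7b
7) 455.927ms=10/7b +91.185ms=2/7b
8) 547.112ms=12/7b +91.185ms=2/7b
9) 638.298ms=2b +638.298ms=2b
Σ=4b of 4 (188bpm 2/4) — PASS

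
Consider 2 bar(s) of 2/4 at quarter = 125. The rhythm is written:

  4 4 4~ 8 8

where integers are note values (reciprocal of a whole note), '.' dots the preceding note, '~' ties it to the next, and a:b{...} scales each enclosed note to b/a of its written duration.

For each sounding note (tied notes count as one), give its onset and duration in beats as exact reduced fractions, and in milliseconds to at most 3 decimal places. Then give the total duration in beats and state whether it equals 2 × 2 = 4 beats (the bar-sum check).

1) 0.0ms=0b +480.0ms=1b
2) 480.0ms=1b +480.0ms=1b
3) 960.0ms=2b +720.0ms=3/2b
4) 1680.0ms=7/2b +240.0ms=1/2b
Σ=4b of 4 (125bpm 2/4) — PASS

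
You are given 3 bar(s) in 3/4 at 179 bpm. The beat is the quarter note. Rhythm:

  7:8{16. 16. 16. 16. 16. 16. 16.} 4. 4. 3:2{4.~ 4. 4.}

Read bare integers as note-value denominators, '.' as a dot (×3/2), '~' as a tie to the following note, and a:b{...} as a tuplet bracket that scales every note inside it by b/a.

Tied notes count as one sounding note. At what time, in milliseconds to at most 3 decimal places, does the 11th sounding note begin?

note 11 onset = 8b = 2681.564ms

1. 0.0ms @ 0 + 143.655ms (3/7)
2. 143.655ms @ 3/7 + 143.655ms (3/7)
3. 287.31ms @ 6/7 + 143.655ms (3/7)
4. 430.966ms @ 9/7 + 143.655ms (3/7)
5. 574.621ms @ 12/7 + 143.655ms (3/7)
6. 718.276ms @ 15/7 + 143.655ms (3/7)
7. 861.931ms @ 18/7 + 143.655ms (3/7)
8. 1005.587ms @ 3 + 502.793ms (3/2)
9. 1508.38ms @ 9/2 + 502.793ms (3/2)
10. 2011.173ms @ 6 + 670.391ms (2)
11. 2681.564ms @ 8 + 335.196ms (1)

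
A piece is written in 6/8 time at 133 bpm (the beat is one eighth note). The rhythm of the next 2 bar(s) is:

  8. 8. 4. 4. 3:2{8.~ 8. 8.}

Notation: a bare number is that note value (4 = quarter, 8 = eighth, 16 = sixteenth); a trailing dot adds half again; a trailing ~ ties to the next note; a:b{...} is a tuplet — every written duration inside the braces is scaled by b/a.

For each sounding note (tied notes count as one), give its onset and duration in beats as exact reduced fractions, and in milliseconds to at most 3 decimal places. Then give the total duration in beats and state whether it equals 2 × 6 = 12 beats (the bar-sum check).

1) 0.0ms=0b +676.692ms=3/2b
2) 676.692ms=3/2b +676.692ms=3/2b
3) 1353.383ms=3b +1353.383ms=3b
4) 2706.767ms=6b +1353.383ms=3b
5) 4060.15ms=9b +902.256ms=2b
6) 4962.406ms=11b +451.128ms=1b
Σ=12b of 12 (133bpm 6/8) — PASS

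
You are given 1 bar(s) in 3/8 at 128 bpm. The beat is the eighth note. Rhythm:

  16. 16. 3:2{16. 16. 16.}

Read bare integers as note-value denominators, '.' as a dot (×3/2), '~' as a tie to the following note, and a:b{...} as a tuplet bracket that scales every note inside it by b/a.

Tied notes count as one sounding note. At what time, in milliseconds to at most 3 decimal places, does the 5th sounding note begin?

1. 0.0ms @ 0 + 351.562ms (3/4)
2. 351.562ms @ 3/4 + 351.562ms (3/4)
3. 703.125ms @ 3/2 + 234.375ms (1/2)
4. 937.5ms @ 2 + 234.375ms (1/2)
5. 1171.875ms @ 5/2 + 234.375ms (1/2)

note 5 onset = 5/2b = 1171.875ms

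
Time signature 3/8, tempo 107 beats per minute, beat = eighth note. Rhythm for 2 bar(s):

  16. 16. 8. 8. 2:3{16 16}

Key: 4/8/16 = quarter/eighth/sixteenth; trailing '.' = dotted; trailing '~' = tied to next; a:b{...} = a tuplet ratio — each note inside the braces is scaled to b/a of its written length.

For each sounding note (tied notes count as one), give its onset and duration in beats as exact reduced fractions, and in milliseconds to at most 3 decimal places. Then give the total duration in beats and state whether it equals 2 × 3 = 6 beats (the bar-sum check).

1) 0.0ms=0b +420.561ms=3/4b
2) 420.561ms=3/4b +420.561ms=3/4b
3) 841.121ms=3/2b +841.121ms=3/2b
4) 1682.243ms=3b +841.121ms=3/2b
5) 2523.364ms=9/2b +420.561ms=3/4b
6) 2943.925ms=21/4b +420.561ms=3/4b
Σ=6b of 6 (107bpm 3/8) — PASS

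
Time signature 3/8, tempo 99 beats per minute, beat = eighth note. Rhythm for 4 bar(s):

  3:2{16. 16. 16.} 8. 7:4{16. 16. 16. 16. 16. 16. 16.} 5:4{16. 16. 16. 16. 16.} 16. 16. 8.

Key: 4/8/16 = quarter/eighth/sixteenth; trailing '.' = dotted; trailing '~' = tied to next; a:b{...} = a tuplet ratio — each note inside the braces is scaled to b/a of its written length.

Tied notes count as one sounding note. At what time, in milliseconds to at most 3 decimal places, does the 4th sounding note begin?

note 4 onset = 3/2b = 909.091ms

1. 0.0ms @ 0 + 303.03ms (1/2)
2. 303.03ms @ 1/2 + 303.03ms (1/2)
3. 606.061ms @ 1 + 303.03ms (1/2)
4. 909.091ms @ 3/2 + 909.091ms (3/2)
5. 1818.182ms @ 3 + 259.74ms (3/7)
6. 2077.922ms @ 24/7 + 259.74ms (3/7)
7. 2337.662ms @ 27/7 + 259.74ms (3/7)
8. 2597.403ms @ 30/7 + 259.74ms (3/7)
9. 2857.143ms @ 33/7 + 259.74ms (3/7)
10. 3116.883ms @ 36/7 + 259.74ms (3/7)
11. 3376.623ms @ 39/7 + 259.74ms (3/7)
12. 3636.364ms @ 6 + 363.636ms (3/5)
13. 4000.0ms @ 33/5 + 363.636ms (3/5)
14. 4363.636ms @ 36/5 + 363.636ms (3/5)
15. 4727.273ms @ 39/5 + 363.636ms (3/5)
16. 5090.909ms @ 42/5 + 363.636ms (3/5)
17. 5454.545ms @ 9 + 454.545ms (3/4)
18. 5909.091ms @ 39/4 + 454.545ms (3/4)
19. 6363.636ms @ 21/2 + 909.091ms (3/2)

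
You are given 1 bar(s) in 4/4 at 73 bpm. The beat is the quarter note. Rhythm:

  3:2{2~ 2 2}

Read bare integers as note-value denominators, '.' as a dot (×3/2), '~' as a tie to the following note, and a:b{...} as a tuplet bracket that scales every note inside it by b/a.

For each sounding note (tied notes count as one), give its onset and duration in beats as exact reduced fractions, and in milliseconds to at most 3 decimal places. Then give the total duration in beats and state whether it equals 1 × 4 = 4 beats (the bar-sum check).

1) 0.0ms=0b +2191.781ms=8/3b
2) 2191.781ms=8/3b +1095.89ms=4/3b
Σ=4b of 4 (73bpm 4/4) — PASS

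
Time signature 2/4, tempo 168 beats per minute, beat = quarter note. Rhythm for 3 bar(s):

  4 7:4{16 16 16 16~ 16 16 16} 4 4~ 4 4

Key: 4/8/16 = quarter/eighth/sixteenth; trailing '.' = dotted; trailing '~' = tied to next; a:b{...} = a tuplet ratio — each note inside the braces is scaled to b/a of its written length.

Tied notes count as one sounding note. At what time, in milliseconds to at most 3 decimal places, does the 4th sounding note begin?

note 4 onset = 9/7b = 459.184ms

1. 0.0ms @ 0 + 357.143ms (1)
2. 357.143ms @ 1 + 51.02ms (1/7)
3. 408.163ms @ 8/7 + 51.02ms (1/7)
4. 459.184ms @ 9/7 + 51.02ms (1/7)
5. 510.204ms @ 10/7 + 102.041ms (2/7)
6. 612.245ms @ 12/7 + 51.02ms (1/7)
7. 663.265ms @ 13/7 + 51.02ms (1/7)
8. 714.286ms @ 2 + 357.143ms (1)
9. 1071.429ms @ 3 + 714.286ms (2)
10. 1785.714ms @ 5 + 357.143ms (1)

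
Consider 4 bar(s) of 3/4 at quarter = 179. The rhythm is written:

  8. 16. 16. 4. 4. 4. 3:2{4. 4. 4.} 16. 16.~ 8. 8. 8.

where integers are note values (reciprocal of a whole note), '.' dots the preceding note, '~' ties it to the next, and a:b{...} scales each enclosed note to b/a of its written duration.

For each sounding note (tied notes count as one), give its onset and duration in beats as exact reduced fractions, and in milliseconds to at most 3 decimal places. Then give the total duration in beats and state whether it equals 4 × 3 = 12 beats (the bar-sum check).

1) 0.0ms=0b +251.397ms=3/4b
2) 251.397ms=3/4b +125.698ms=3/8b
3) 377.095ms=9/8b +125.698ms=3/8b
4) 502.793ms=3/2b +502.793ms=3/2b
5) 1005.587ms=3b +502.793ms=3/2b
6) 1508.38ms=9/2b +502.793ms=3/2b
7) 2011.173ms=6b +335.196ms=1b
8) 2346.369ms=7b +335.196ms=1b
9) 2681.564ms=8b +335.196ms=1b
10) 3016.76ms=9b +125.698ms=3/8b
11) 3142.458ms=75/8b +377.095ms=9/8b
12) 3519.553ms=21/2b +251.397ms=3/4b
13) 3770.95ms=45/4b +251.397ms=3/4b
Σ=12b of 12 (179bpm 3/4) — PASS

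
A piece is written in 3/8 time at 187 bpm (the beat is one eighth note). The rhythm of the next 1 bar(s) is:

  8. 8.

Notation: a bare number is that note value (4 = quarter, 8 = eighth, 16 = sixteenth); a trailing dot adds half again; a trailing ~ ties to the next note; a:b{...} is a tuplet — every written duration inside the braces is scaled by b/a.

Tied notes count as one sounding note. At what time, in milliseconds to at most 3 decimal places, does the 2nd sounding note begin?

1. 0.0ms @ 0 + 481.283ms (3/2)
2. 481.283ms @ 3/2 + 481.283ms (3/2)

note 2 onset = 3/2b = 481.283ms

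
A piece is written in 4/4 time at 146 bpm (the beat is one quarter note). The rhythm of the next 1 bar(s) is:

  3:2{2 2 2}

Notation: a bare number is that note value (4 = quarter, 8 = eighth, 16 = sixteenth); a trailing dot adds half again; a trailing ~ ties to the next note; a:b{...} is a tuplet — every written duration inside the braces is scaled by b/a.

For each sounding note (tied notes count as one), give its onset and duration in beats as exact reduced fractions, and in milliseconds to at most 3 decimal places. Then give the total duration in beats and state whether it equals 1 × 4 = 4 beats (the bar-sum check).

1) 0.0ms=0b +547.945ms=4/3b
2) 547.945ms=4/3b +547.945ms=4/3b
3) 1095.89ms=8/3b +547.945ms=4/3b
Σ=4b of 4 (146bpm 4/4) — PASS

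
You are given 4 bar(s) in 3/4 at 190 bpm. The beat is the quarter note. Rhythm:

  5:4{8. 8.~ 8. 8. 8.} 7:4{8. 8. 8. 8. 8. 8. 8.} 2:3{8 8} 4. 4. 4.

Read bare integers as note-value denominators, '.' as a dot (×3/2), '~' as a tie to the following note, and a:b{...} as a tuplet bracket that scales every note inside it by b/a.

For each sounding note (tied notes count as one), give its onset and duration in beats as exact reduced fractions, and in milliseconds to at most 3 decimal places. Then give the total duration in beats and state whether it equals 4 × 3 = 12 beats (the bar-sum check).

1) 0.0ms=0b +189.474ms=3/5b
2) 189.474ms=3/5b +378.947ms=6/5b
3) 568.421ms=9/5b +189.474ms=3/5b
4) 757.895ms=12/5b +189.474ms=3/5b
5) 947.368ms=3b +135.338ms=3/7b
6) 1082.707ms=24/7b +135.338ms=3/7b
7) 1218.045ms=27/7b +135.338ms=3/7b
8) 1353.383ms=30/7b +135.338ms=3/7b
9) 1488.722ms=33/7b +135.338ms=3/7b
10) 1624.06ms=36/7b +135.338ms=3/7b
11) 1759.398ms=39/7b +135.338ms=3/7b
12) 1894.737ms=6b +236.842ms=3/4b
13) 2131.579ms=27/4b +236.842ms=3/4b
14) 2368.421ms=15/2b +473.684ms=3/2b
15) 2842.105ms=9b +473.684ms=3/2b
16) 3315.789ms=21/2b +473.684ms=3/2b
Σ=12b of 12 (190bpm 3/4) — PASS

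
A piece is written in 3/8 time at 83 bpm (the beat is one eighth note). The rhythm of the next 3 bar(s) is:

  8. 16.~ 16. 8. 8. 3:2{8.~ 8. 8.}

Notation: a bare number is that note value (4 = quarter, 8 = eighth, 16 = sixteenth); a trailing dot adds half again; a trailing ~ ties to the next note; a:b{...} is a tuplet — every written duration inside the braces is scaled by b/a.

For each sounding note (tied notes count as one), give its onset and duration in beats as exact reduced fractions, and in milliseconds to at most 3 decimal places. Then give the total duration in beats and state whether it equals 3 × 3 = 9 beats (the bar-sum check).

1) 0.0ms=0b +1084.337ms=3/2b
2) 1084.337ms=3/2b +1084.337ms=3/2b
3) 2168.675ms=3b +1084.337ms=3/2b
4) 3253.012ms=9/2b +1084.337ms=3/2b
5) 4337.349ms=6b +1445.783ms=2b
6) 5783.133ms=8b +722.892ms=1b
Σ=9b of 9 (83bpm 3/8) — PASS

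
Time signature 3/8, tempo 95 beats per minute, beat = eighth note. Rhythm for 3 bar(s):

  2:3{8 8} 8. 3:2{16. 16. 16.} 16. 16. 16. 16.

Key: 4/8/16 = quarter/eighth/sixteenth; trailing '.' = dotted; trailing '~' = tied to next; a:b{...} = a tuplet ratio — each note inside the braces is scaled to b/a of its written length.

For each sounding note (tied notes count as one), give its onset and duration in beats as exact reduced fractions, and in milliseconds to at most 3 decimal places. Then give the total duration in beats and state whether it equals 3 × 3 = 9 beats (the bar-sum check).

1) 0.0ms=0b +947.368ms=3/2b
2) 947.368ms=3/2b +947.368ms=3/2b
3) 1894.737ms=3b +947.368ms=3/2b
4) 2842.105ms=9/2b +315.789ms=1/2b
5) 3157.895ms=5b +315.789ms=1/2b
6) 3473.684ms=11/2b +315.789ms=1/2b
7) 3789.474ms=6b +473.684ms=3/4b
8) 4263.158ms=27/4b +473.684ms=3/4b
9) 4736.842ms=15/2b +473.684ms=3/4b
10) 5210.526ms=33/4b +473.684ms=3/4b
Σ=9b of 9 (95bpm 3/8) — PASS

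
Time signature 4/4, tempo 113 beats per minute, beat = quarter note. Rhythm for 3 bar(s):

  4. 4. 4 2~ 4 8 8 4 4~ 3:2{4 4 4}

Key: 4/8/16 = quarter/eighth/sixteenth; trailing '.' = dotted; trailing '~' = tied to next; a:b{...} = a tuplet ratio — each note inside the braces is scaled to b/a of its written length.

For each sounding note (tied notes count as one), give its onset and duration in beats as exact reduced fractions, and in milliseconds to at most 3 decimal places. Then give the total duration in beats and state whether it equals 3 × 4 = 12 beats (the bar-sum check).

1) 0.0ms=0b +796.46ms=3/2b
2) 796.46ms=3/2b +796.46ms=3/2b
3) 1592.92ms=3b +530.973ms=1b
4) 2123.894ms=4b +1592.92ms=3b
5) 3716.814ms=7b +265.487ms=1/2b
6) 3982.301ms=15/2b +265.487ms=1/2b
7) 4247.788ms=8b +530.973ms=1b
8) 4778.761ms=9b +884.956ms=5/3b
9) 5663.717ms=32/3b +353.982ms=2/3b
10) 6017.699ms=34/3b +353.982ms=2/3b
Σ=12b of 12 (113bpm 4/4) — PASS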